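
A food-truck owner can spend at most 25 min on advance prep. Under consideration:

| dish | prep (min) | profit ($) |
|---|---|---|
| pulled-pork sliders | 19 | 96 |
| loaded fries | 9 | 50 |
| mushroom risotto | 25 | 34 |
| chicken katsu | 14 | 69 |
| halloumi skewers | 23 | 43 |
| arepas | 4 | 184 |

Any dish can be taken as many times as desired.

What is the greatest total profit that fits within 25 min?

1104

By profit per min: arepas 46.00, loaded fries 5.56, pulled-pork sliders 5.05, chicken katsu 4.93 lead.
Taking 6×arepas: 24 min used, 1104 in profit.
The spare 1 min is too small for any remaining dish, and no exchange beats 1104.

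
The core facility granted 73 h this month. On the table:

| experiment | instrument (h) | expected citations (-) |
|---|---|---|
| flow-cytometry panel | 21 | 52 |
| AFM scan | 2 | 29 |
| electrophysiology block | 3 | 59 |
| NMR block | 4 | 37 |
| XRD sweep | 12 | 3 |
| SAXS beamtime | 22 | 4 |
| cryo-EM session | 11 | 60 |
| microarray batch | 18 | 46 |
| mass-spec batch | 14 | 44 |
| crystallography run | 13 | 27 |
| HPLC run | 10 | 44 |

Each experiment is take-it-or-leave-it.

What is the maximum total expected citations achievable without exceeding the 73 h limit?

327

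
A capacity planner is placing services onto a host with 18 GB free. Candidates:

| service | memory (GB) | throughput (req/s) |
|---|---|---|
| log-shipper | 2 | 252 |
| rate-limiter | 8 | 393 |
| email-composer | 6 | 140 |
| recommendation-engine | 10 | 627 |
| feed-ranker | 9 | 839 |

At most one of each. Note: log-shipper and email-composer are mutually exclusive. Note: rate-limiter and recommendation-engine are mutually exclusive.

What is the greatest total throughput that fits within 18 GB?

1232

Rate-limiter + feed-ranker uses 17 of the 18 GB and totals 1232.
Next best is log-shipper + feed-ranker at 1091 (11 GB) — short by 141.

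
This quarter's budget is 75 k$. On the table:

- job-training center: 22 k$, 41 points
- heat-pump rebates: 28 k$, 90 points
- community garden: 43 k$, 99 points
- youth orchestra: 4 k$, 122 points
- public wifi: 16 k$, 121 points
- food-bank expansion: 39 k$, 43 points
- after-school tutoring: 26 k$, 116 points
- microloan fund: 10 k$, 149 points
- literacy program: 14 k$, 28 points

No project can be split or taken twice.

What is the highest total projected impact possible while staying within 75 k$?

536

Youth orchestra + public wifi + after-school tutoring + microloan fund + literacy program uses 70 of the 75 k$ and totals 536.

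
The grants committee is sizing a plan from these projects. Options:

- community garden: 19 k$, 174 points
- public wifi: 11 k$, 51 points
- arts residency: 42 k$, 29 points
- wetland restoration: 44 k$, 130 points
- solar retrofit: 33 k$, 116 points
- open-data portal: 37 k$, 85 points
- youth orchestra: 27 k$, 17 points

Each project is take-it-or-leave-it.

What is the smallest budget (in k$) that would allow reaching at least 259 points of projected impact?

Need the lightest bundle worth ≥ 259.
Taking community garden + solar retrofit gives 290 (≥ 259) for 52 k$.
Any bundle with less than 52 k$ falls short of 259.

52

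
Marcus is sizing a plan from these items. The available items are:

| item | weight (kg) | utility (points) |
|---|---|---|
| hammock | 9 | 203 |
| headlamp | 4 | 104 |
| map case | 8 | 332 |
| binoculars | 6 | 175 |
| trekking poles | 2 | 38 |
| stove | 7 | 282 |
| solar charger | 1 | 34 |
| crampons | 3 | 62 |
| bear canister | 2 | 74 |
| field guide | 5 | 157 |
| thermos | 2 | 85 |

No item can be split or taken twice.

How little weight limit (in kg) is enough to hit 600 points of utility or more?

15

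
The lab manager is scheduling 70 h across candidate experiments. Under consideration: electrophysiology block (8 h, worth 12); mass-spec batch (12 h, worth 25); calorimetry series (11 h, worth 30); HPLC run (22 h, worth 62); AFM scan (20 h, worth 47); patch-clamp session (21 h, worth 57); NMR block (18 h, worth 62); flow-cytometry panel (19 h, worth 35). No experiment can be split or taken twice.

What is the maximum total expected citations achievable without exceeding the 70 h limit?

Taking the top-ratio experiments first gives mass-spec batch + calorimetry series + HPLC run + NMR block for 179 (63 h).
The 34 h tied up in mass-spec batch and HPLC run is better spent on AFM scan + patch-clamp session — total rises to 196 (70 h).
That's the maximum — no swap from here does better than 196.

196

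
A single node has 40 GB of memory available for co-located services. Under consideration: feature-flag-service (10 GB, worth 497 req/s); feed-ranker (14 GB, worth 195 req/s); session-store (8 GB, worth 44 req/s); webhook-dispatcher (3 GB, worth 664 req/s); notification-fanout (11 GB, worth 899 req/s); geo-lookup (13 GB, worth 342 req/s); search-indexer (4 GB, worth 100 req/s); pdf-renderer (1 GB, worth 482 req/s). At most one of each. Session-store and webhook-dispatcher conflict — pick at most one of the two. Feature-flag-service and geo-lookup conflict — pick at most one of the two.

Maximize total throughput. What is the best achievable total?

2737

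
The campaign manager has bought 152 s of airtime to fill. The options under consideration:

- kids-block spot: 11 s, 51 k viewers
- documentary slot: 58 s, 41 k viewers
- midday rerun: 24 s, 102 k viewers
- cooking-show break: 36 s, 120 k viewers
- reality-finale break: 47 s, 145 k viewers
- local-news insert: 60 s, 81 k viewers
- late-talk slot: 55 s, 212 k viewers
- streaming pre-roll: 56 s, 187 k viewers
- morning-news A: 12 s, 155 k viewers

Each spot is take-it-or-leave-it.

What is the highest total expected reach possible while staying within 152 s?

665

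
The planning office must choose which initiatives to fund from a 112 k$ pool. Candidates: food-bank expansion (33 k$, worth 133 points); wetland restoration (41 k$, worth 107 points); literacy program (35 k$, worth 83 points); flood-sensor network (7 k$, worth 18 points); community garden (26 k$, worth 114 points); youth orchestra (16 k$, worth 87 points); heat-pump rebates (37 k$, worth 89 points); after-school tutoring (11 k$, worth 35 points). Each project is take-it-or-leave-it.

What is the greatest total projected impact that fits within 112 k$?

423

A density-first pass picks food-bank expansion + flood-sensor network + community garden + youth orchestra + after-school tutoring — 387 at 93 k$.
The 18 k$ tied up in flood-sensor network and after-school tutoring is better spent on heat-pump rebates — total rises to 423 (112 k$).
Runner-up food-bank expansion + literacy program + community garden + youth orchestra tops out at 417.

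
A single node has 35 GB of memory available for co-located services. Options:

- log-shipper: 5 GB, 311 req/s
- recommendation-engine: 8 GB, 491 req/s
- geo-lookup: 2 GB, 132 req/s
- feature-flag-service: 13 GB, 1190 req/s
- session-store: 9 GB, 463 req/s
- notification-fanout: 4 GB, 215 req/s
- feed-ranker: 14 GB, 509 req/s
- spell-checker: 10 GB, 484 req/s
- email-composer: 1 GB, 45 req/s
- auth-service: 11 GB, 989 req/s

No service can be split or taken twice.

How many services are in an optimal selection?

5

Optimal total is 2847.
For example recommendation-engine + geo-lookup + feature-flag-service + email-composer + auth-service achieves it, using 35 GB.
Every optimal selection uses 5 services.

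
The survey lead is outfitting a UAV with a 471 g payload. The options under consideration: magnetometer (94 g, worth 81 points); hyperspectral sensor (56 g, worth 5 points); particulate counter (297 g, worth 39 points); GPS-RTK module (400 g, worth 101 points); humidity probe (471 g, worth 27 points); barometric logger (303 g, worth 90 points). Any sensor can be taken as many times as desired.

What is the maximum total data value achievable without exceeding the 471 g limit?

The ratio ordering already packs tightly: 5×magnetometer, 470 g, 405.

405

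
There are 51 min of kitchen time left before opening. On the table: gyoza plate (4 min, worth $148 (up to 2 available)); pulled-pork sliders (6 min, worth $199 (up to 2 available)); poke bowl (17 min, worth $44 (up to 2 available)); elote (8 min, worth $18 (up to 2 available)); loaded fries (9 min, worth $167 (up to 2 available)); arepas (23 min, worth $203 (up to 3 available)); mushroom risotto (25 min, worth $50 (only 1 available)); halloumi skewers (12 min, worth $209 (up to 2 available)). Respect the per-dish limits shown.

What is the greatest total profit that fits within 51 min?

1237

Ranking by ratio (profit/min): gyoza plate 37.00, pulled-pork sliders 33.17, loaded fries 18.56.
The ratio ordering already packs tightly: 2×gyoza plate + 2×pulled-pork sliders + 2×loaded fries + halloumi skewers, 50 min, 1237.
That's the maximum — no swap from here does better than 1237.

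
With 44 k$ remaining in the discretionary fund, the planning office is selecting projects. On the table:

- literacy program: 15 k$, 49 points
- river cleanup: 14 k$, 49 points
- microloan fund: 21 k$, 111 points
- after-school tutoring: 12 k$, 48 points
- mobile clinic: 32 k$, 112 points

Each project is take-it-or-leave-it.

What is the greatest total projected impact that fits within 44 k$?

Filling by ratio: microloan fund + after-school tutoring for 159, with 11 k$ left unused.
The 12 k$ tied up in after-school tutoring is better spent on literacy program — total rises to 160 (36 k$).

160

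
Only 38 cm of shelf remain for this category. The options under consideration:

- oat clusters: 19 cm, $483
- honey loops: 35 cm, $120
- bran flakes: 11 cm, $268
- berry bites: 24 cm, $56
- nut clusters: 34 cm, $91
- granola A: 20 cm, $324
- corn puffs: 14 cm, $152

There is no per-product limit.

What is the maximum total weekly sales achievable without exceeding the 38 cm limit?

966

2×oat clusters uses 38 of the 38 cm and totals 966.
Nothing else within 38 cm beats 966.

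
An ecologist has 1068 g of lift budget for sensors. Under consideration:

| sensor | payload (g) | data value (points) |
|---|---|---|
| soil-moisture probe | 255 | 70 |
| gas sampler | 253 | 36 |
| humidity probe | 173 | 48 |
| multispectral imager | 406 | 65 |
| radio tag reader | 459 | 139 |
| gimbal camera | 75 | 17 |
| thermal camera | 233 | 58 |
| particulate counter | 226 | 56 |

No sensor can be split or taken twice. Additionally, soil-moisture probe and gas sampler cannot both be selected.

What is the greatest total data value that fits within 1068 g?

A density-first pass picks soil-moisture probe + humidity probe + radio tag reader + gimbal camera — 274 at 962 g.
Replace humidity probe with thermal camera: the trade gains 10 net, giving 284 at 1022 g.

284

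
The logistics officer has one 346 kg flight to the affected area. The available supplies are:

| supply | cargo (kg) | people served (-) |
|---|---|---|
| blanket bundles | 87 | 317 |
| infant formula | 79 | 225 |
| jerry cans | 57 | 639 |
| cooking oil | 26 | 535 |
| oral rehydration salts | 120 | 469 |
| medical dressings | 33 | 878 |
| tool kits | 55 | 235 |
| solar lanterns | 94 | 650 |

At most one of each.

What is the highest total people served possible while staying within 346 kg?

3171

Filling by ratio: infant formula + jerry cans + cooking oil + medical dressings + tool kits + solar lanterns for 3162, with 2 kg left unused.
Dropping infant formula and tool kits frees 134 kg; slotting in oral rehydration salts (120 kg) lifts the total to 3171 at 330 kg.
That's the maximum — no swap from here does better than 3171.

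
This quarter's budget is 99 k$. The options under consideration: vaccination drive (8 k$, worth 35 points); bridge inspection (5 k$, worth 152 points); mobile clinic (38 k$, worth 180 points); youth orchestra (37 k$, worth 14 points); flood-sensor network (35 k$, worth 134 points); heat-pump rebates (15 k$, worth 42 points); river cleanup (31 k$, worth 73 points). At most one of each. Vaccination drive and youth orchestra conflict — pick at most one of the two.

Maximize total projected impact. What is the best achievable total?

Greedy by ratio would take vaccination drive + bridge inspection + mobile clinic + flood-sensor network: 86 k$ used, total 501.
Dropping vaccination drive frees 8 k$; slotting in heat-pump rebates (15 k$) lifts the total to 508 at 93 k$.

508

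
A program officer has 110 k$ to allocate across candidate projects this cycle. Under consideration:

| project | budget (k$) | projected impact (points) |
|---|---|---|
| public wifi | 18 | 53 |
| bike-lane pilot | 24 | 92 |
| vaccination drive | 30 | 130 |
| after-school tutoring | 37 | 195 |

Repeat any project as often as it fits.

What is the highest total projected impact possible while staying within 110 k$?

520

Taking vaccination drive + 2×after-school tutoring: 104 k$ used, 520 in projected impact.
No other feasible combination exceeds 520.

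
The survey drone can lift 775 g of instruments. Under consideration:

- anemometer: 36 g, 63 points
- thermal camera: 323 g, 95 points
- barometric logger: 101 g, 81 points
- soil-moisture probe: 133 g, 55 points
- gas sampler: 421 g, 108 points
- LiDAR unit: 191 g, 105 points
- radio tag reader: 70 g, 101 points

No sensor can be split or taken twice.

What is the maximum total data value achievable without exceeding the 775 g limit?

The ratio heuristic lands on anemometer + barometric logger + soil-moisture probe + LiDAR unit + radio tag reader (405) but leaves 244 g idle.
The 133 g tied up in soil-moisture probe is better spent on thermal camera — total rises to 445 (721 g).
The spare 54 g is too small for any remaining sensor, and no exchange beats 445.

445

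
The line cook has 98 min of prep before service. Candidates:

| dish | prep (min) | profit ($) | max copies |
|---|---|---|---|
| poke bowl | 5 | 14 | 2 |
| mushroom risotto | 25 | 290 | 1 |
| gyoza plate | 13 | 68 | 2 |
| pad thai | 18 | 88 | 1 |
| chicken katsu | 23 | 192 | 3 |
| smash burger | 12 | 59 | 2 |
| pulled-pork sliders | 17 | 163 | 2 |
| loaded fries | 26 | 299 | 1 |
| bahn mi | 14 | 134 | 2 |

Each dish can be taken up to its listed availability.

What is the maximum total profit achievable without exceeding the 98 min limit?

1020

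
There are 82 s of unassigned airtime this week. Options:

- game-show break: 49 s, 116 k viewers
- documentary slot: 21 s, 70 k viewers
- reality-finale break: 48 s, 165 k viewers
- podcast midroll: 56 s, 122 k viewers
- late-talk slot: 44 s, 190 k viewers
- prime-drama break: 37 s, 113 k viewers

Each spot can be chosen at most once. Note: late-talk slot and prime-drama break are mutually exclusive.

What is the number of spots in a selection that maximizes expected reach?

Best achievable expected reach is 260.
One optimal bundle: documentary slot + late-talk slot (65 s).
All optima have 2 spots.

2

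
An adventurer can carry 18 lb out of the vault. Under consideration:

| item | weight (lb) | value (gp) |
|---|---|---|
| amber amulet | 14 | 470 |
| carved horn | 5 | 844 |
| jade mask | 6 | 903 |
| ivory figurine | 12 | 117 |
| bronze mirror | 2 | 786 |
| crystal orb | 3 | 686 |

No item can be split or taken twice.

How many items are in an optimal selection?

Best achievable value is 3219.
One optimal bundle: carved horn + jade mask + bronze mirror + crystal orb (16 lb).
Any selection reaching 3219 contains exactly 4 items.

4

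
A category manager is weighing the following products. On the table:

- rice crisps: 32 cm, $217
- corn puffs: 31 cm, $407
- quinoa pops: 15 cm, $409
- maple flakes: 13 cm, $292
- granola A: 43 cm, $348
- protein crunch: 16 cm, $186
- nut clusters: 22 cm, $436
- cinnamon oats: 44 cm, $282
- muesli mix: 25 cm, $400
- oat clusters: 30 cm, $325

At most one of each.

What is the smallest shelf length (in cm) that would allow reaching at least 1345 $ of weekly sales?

Look for the lowest-shelf combination reaching 1345.
quinoa pops + maple flakes + nut clusters + muesli mix: 1537 weekly sales at 75 cm.
Any bundle with less than 75 cm falls short of 1345.

75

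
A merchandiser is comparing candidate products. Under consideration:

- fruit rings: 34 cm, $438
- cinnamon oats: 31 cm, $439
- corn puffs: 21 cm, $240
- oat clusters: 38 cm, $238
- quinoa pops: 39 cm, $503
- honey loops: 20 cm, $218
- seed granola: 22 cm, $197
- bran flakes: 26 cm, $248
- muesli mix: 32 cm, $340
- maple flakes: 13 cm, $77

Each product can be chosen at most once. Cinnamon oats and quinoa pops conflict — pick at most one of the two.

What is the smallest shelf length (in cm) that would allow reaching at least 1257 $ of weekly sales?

105

Look for the lowest-shelf combination reaching 1257.
fruit rings + quinoa pops + muesli mix reaches 1281 using 105 cm.
No combination under 105 cm hits 1257.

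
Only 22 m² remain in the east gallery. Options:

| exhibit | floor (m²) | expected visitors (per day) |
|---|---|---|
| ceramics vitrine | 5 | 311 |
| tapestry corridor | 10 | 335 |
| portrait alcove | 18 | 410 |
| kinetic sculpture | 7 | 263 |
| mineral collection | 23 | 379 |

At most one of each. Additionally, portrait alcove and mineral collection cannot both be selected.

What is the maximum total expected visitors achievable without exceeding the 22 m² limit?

909

By expected visitors per m²: ceramics vitrine 62.20, kinetic sculpture 37.57, tapestry corridor 33.50, portrait alcove 22.78 lead.
Best packing: ceramics vitrine + tapestry corridor + kinetic sculpture — 22 m², 909 total.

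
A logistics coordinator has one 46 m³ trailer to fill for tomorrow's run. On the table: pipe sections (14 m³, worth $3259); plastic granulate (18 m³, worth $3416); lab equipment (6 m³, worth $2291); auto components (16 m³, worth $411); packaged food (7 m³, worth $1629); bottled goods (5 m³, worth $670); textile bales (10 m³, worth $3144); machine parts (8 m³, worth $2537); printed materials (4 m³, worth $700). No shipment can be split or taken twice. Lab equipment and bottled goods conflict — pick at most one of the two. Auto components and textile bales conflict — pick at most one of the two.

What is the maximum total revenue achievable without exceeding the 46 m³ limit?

12860

The ratio ordering already packs tightly: pipe sections + lab equipment + packaged food + textile bales + machine parts, 45 m³, 12860.
Runner-up plastic granulate + lab equipment + textile bales + machine parts + printed materials tops out at 12088.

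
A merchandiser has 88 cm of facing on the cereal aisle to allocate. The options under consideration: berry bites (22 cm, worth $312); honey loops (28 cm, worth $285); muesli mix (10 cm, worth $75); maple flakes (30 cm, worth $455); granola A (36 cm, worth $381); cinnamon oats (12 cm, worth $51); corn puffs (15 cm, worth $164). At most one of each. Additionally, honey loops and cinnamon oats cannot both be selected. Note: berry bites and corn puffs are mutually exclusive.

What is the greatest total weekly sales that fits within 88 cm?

1148

Taking berry bites + maple flakes + granola A: 88 cm used, 1148 in weekly sales.
No other feasible combination exceeds 1148.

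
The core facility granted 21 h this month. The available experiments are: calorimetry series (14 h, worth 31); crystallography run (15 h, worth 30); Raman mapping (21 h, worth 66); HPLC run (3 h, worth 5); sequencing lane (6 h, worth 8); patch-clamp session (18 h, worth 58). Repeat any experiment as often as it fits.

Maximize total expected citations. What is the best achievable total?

Greedy by ratio would take HPLC run + patch-clamp session: 21 h used, total 63.
Replace HPLC run and patch-clamp session with Raman mapping: the trade gains 3 net, giving 66 at 21 h.
Nothing else within 21 h beats 66.

66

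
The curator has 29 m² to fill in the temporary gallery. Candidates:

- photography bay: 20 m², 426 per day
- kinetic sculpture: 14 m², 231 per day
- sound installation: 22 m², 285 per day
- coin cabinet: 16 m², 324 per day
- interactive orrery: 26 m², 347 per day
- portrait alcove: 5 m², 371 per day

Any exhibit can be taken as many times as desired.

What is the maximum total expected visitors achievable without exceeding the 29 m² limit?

Density check — portrait alcove 74.20, photography bay 21.30, coin cabinet 20.25 are the best per m².
Taking 5×portrait alcove: 25 m² used, 1855 in expected visitors.
The spare 4 m² is too small for any remaining exhibit, and no exchange beats 1855.

1855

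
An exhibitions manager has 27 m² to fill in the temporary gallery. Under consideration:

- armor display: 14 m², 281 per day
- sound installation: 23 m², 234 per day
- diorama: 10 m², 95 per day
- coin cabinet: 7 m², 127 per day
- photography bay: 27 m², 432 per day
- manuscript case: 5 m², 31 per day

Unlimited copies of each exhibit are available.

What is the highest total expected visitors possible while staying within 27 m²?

439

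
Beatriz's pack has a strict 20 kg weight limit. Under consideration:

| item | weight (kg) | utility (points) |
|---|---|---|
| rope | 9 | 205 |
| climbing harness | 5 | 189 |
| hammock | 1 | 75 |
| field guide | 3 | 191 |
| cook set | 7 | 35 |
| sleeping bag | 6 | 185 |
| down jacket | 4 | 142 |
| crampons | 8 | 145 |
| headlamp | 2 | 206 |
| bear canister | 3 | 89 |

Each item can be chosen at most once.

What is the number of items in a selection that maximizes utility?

Optimal total is 935.
climbing harness + hammock + field guide + sleeping bag + headlamp + bear canister hits 935 at 20 kg.
Every optimal selection uses 6 items.

6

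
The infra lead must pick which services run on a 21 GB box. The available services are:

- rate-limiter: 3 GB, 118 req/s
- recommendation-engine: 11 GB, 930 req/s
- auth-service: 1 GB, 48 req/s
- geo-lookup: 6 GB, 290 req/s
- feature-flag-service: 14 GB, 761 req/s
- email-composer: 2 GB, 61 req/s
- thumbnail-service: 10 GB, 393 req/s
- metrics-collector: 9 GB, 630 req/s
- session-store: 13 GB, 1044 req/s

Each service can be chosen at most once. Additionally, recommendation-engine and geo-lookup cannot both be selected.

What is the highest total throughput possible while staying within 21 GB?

1608

Taking recommendation-engine + auth-service + metrics-collector: 21 GB used, 1608 in throughput.
Nothing else feasible within 21 GB beats 1608.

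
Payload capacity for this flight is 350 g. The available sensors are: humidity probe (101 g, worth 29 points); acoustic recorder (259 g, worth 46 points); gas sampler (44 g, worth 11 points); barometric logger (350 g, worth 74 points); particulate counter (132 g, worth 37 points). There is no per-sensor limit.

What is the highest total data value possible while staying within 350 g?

98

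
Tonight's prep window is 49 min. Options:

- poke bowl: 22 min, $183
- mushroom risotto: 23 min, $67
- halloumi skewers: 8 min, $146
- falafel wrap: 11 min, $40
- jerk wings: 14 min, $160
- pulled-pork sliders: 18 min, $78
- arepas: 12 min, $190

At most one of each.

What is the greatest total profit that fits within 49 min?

536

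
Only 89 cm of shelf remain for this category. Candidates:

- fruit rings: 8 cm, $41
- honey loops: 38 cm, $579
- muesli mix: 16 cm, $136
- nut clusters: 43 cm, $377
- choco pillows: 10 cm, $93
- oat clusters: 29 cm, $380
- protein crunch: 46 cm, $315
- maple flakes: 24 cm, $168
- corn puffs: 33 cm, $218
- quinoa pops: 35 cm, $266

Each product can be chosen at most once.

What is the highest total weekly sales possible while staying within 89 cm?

Taking the top-ratio products first gives fruit rings + honey loops + choco pillows + oat clusters for 1093 (85 cm).
The 18 cm tied up in fruit rings and choco pillows is better spent on muesli mix — total rises to 1095 (83 cm).
The closest alternative, fruit rings + honey loops + choco pillows + oat clusters, reaches only 1093.

1095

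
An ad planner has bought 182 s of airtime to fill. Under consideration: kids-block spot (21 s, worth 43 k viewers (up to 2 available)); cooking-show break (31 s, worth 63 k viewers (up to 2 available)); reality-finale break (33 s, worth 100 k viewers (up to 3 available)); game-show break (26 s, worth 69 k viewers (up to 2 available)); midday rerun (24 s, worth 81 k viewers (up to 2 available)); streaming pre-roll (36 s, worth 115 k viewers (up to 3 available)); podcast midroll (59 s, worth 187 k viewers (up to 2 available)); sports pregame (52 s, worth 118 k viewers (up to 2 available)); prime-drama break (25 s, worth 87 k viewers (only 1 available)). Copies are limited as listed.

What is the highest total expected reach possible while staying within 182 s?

594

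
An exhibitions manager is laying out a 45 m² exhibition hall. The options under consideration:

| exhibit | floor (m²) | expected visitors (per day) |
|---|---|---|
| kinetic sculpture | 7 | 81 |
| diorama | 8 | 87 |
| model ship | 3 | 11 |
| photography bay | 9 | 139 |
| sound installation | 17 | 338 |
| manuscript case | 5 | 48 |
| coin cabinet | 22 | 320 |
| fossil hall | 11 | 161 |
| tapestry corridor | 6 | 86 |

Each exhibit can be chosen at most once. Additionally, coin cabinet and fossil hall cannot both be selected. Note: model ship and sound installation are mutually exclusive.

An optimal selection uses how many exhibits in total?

3

Best achievable expected visitors is 744.
sound installation + coin cabinet + tapestry corridor hits 744 at 45 m².
All optima have 3 exhibits.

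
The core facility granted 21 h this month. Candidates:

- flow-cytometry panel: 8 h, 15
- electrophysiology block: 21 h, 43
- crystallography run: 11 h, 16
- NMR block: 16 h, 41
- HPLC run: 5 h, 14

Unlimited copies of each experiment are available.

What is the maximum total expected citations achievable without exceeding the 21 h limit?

56

Density check — HPLC run 2.80, NMR block 2.56, electrophysiology block 2.05, flow-cytometry panel 1.88 are the best per h.
Best packing: 4×HPLC run — 20 h, 56 total.
The spare 1 h is too small for any remaining experiment, and no exchange beats 56.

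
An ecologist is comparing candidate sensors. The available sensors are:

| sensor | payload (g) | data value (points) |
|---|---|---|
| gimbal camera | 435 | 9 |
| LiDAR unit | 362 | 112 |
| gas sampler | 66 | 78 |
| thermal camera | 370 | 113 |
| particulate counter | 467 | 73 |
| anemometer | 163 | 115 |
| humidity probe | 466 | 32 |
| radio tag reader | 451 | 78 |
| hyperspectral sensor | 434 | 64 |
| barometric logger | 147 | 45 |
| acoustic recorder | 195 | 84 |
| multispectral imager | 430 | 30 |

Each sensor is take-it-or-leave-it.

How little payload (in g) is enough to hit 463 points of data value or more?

Look for the lowest-payload combination reaching 463.
Taking LiDAR unit + gas sampler + thermal camera + anemometer + barometric logger gives 463 (≥ 463) for 1108 g.
No combination under 1108 g hits 463.

1108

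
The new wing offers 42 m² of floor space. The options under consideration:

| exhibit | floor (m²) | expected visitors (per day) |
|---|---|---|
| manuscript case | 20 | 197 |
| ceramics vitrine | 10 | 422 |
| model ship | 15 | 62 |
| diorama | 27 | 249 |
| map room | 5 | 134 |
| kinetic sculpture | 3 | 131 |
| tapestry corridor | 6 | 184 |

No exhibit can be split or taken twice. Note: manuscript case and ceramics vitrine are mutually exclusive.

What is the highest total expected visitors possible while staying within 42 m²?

933

Taking ceramics vitrine + model ship + map room + kinetic sculpture + tapestry corridor: 39 m² used, 933 in expected visitors.
An exhaustive check of the 128 subsets confirms 933.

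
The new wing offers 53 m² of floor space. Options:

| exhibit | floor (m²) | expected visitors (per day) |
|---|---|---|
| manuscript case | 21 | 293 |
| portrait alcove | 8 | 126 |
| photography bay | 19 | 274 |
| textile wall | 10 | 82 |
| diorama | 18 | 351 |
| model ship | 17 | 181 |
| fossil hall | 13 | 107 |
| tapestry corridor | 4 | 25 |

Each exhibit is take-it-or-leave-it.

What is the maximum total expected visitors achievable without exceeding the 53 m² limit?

795

By expected visitors per m²: diorama 19.50, portrait alcove 15.75, photography bay 14.42, manuscript case 13.95 lead.
Greedy by ratio would take portrait alcove + photography bay + diorama + tapestry corridor: 49 m² used, total 776.
Replace photography bay with manuscript case: the trade gains 19 net, giving 795 at 51 m².
An exhaustive check of the 256 subsets confirms 795.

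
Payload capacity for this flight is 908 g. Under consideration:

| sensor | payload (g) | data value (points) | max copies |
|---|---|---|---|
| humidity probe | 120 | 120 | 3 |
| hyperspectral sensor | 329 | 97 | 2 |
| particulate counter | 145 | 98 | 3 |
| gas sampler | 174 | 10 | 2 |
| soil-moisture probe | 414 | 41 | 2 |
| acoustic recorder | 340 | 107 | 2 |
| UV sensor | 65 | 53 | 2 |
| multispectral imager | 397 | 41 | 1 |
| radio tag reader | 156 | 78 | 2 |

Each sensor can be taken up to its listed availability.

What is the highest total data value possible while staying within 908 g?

707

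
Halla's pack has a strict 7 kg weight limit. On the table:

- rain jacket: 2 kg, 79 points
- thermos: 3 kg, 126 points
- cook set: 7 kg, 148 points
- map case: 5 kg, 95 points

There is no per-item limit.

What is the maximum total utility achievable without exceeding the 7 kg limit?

The ratio heuristic lands on 2×thermos (252) but leaves 1 kg idle.
The 3 kg tied up in thermos is better spent on 2×rain jacket — total rises to 284 (7 kg).

284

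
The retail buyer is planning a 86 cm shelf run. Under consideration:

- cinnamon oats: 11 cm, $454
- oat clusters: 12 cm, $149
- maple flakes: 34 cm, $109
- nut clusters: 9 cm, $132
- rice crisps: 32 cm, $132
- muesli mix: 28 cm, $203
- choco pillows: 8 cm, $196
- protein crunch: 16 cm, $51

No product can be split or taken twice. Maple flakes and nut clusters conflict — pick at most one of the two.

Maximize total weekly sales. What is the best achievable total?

By weekly sales per cm: cinnamon oats 41.27, choco pillows 24.50, nut clusters 14.67 lead.
Best packing: cinnamon oats + oat clusters + nut clusters + muesli mix + choco pillows + protein crunch — 84 cm, 1185 total.

1185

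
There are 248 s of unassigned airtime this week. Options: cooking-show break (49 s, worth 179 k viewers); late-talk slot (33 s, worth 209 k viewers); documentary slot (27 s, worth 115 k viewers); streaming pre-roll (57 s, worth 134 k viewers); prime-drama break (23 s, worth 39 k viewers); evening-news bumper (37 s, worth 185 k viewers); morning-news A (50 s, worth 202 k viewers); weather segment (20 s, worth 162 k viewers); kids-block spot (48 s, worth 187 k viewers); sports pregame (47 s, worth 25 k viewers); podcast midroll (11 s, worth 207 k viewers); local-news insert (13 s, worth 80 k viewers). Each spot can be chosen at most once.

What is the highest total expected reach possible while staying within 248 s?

The ratio ordering already packs tightly: late-talk slot + documentary slot + evening-news bumper + morning-news A + weather segment + kids-block spot + podcast midroll + local-news insert, 239 s, 1347.

1347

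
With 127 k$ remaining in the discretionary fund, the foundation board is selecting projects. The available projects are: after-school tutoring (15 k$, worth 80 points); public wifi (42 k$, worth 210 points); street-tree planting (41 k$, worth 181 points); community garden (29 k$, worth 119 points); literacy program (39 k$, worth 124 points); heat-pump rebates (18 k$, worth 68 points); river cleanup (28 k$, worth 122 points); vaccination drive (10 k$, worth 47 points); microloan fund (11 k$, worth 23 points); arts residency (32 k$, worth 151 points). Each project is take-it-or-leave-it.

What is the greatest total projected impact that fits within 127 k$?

610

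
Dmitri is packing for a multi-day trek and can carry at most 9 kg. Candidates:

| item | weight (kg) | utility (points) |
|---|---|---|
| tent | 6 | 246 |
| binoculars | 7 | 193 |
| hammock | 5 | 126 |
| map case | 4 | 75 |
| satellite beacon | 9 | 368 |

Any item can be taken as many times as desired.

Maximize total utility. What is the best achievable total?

Taking the top-ratio items first gives tent for 246 (6 kg).
Dropping tent frees 6 kg; slotting in satellite beacon (9 kg) lifts the total to 368 at 9 kg.
No other feasible combination exceeds 368.

368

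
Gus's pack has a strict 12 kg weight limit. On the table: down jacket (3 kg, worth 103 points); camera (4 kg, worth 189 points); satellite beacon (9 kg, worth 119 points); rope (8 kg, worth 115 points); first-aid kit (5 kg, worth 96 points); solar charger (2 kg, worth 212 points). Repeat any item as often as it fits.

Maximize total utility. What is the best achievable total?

1272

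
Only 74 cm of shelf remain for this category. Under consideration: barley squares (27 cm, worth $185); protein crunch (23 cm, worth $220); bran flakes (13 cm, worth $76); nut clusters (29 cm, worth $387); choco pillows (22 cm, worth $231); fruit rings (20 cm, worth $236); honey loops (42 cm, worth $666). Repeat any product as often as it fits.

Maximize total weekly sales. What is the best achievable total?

Best packing: nut clusters + honey loops — 71 cm, 1053 total.
Nothing else within 74 cm beats 1053.

1053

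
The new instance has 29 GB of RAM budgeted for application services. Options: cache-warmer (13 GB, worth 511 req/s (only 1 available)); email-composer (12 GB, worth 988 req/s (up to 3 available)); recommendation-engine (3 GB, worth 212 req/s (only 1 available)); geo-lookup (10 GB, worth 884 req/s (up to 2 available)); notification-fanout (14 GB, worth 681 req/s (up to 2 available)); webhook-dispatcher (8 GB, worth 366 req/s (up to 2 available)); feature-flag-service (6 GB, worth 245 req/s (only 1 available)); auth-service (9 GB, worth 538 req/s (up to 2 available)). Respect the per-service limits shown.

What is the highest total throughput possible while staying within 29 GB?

2306

Density check — geo-lookup 88.40, email-composer 82.33, recommendation-engine 70.67, auth-service 59.78 are the best per GB.
Taking the top-ratio services first gives recommendation-engine + 2×geo-lookup + feature-flag-service for 2225 (29 GB).
Dropping recommendation-engine and feature-flag-service frees 9 GB; slotting in auth-service (9 GB) lifts the total to 2306 at 29 GB.
Nothing else within 29 GB beats 2306.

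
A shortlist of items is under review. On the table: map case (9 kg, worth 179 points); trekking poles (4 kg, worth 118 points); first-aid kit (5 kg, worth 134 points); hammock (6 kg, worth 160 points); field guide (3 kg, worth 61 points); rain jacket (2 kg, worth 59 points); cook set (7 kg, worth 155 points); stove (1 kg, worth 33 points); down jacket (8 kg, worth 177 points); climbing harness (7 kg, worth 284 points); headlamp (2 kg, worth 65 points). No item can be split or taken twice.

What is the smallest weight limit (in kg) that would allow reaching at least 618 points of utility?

Minimise kg subject to total utility ≥ 618.
Taking trekking poles + hammock + rain jacket + climbing harness gives 621 (≥ 618) for 19 kg.
Below 19 kg the best achievable stays under 618.

19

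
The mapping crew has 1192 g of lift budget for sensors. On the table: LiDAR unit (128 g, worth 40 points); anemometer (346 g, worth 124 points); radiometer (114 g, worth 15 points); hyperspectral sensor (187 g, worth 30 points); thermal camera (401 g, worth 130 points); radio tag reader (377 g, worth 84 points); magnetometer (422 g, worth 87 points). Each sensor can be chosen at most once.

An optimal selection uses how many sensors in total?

3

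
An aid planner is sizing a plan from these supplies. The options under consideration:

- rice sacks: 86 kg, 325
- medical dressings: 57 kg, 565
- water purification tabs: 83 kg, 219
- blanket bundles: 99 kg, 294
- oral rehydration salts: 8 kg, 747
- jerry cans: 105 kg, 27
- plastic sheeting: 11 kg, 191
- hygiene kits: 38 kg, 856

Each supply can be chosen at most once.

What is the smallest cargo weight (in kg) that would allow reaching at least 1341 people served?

46

Need the lightest bundle worth ≥ 1341.
oral rehydration salts + hygiene kits reaches 1603 using 46 kg.
No combination under 46 kg hits 1341.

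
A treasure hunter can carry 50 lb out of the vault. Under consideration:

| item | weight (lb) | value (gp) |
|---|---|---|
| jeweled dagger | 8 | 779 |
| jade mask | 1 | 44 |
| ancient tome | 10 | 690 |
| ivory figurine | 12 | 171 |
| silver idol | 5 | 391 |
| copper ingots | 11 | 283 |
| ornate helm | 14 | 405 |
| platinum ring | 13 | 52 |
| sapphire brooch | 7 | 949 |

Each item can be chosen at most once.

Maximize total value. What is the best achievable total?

3258

Jeweled dagger + jade mask + ancient tome + silver idol + ornate helm + sapphire brooch uses 45 of the 50 lb and totals 3258.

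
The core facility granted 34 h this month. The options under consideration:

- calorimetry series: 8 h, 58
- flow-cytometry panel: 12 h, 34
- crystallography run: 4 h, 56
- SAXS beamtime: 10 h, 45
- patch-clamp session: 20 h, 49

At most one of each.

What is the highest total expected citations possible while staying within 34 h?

193

Best packing: calorimetry series + flow-cytometry panel + crystallography run + SAXS beamtime — 34 h, 193 total.
Next best is calorimetry series + crystallography run + patch-clamp session at 163 (32 h) — short by 30.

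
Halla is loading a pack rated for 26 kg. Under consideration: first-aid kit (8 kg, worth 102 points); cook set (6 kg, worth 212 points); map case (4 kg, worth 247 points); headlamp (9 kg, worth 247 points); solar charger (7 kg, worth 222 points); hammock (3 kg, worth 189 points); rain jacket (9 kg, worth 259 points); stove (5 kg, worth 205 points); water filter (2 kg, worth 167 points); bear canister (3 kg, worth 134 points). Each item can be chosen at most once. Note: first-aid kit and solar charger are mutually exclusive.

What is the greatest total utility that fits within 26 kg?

1201

Filling by ratio: cook set + map case + hammock + stove + water filter + bear canister for 1154, with 3 kg left unused.
Dropping cook set frees 6 kg; slotting in rain jacket (9 kg) lifts the total to 1201 at 26 kg.
The closest alternative, map case + headlamp + hammock + stove + water filter + bear canister, reaches only 1189.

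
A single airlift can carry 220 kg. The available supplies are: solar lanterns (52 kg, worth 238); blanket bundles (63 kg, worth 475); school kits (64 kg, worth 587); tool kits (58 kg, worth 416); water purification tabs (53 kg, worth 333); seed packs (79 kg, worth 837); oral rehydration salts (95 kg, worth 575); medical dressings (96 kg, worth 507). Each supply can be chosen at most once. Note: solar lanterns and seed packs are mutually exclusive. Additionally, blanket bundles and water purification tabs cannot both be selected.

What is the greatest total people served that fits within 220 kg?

1899

The ratio ordering already packs tightly: blanket bundles + school kits + seed packs, 206 kg, 1899.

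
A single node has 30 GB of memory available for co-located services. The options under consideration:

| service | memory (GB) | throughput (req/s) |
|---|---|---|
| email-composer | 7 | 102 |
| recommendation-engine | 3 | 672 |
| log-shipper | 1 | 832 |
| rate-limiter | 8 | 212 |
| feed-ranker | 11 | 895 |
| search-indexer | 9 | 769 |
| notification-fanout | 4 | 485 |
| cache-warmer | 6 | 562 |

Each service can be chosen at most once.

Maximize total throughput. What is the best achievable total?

A density-first pass picks email-composer + recommendation-engine + log-shipper + search-indexer + notification-fanout + cache-warmer — 3422 at 30 GB.
The 11 GB tied up in email-composer and notification-fanout is better spent on feed-ranker — total rises to 3730 (30 GB).
Every other selection either busts 30 GB or fails to beat 3730.

3730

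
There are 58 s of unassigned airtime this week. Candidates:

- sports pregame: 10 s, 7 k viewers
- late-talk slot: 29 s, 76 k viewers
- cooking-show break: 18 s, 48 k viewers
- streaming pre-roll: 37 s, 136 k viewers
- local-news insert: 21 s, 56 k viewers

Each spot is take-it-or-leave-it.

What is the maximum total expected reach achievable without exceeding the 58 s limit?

192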